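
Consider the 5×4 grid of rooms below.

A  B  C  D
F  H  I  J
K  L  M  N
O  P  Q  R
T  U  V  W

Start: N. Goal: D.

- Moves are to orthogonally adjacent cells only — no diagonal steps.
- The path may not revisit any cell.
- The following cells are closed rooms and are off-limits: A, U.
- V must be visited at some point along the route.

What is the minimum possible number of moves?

8

Any route passes through V somewhere between N and D. Summing Manhattan distances along the two legs (N → V → D) gives a lower bound of 3 + 5 = 8 moves.
A route of 8 moves achieves this: N → R → W → V → Q → M → I → C → D.
Since 8 matches the lower bound, it is optimal.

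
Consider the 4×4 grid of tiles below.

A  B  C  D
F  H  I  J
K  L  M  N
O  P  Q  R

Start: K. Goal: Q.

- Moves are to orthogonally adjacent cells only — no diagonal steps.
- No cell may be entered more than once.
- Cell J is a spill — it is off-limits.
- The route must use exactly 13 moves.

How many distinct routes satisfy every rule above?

1

Need simple routes of exactly 13 moves from K to Q (Manhattan distance 3, so 5 moves are spent on a detour and 5 undoing it).
Enumerating: K O P L H F A B C I M N R Q.
That gives 1 route.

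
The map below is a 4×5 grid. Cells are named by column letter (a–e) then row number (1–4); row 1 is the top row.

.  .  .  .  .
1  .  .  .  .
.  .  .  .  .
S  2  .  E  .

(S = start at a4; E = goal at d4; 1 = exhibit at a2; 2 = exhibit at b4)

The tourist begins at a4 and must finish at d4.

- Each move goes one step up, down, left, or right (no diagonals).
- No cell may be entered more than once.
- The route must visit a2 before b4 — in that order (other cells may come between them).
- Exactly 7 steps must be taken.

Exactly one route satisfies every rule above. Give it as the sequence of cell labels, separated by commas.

The waypoints must appear in the order a2, b4, with no cell reused.
Route from a4: 2× up (reaching a2), right to b2, 2× down (reaching b4), 2× right (reaching d4) — 7 moves in all.
Check: order respected (1 at step 2, 2 at step 5); 7 moves as required.

a4, a3, a2, b2, b3, b4, c4, d4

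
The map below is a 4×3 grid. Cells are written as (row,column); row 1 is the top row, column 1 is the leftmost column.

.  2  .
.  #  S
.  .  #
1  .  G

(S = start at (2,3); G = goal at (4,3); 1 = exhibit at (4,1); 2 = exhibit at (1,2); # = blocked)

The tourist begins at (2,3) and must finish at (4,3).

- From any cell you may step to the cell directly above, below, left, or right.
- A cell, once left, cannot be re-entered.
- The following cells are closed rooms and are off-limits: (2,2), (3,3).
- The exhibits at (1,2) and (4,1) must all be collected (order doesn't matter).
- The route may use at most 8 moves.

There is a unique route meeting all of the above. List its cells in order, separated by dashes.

The budget equals the shortest possible length, so every move has to be on a shortest route through the required cells.
Route from (2,3): up to (1,3), 2× left (reaching (1,1)), 3× down (reaching (4,1)), 2× right (reaching (4,3)) — 8 moves in all.
Check: all required cells visited; 8 ≤ 8 moves.

(2,3) - (1,3) - (1,2) - (1,1) - (2,1) - (3,1) - (4,1) - (4,2) - (4,3)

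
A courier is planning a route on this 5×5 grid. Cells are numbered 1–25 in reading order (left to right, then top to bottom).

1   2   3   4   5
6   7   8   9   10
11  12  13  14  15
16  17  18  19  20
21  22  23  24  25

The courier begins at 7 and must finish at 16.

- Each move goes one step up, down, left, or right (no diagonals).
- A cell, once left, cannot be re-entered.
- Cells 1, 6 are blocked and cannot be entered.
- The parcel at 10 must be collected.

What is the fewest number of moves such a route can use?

9

Any route passes through 10 somewhere between 7 and 16. Summing Manhattan distances along the two legs (7 → 10 → 16) gives a lower bound of 3 + 6 = 9 moves.
A route of 9 moves achieves this: 7 → 8 → 9 → 10 → 15 → 20 → 19 → 18 → 17 → 16.
Since 9 matches the lower bound, it is optimal.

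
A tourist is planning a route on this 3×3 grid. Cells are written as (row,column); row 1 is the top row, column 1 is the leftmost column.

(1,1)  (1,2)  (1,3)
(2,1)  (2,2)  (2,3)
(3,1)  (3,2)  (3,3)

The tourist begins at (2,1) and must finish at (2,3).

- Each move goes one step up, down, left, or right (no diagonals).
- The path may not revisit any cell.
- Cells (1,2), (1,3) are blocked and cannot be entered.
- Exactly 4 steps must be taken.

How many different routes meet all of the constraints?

Need simple routes of exactly 4 moves from (2,1) to (2,3) (Manhattan distance 2, so 1 moves are spent on a detour and 1 undoing it).
Enumerating: (2,1) (3,1) (3,2) (2,2) (2,3) | (2,1) (3,1) (3,2) (3,3) (2,3) | (2,1) (2,2) (3,2) (3,3) (2,3).
That gives 3 routes.

3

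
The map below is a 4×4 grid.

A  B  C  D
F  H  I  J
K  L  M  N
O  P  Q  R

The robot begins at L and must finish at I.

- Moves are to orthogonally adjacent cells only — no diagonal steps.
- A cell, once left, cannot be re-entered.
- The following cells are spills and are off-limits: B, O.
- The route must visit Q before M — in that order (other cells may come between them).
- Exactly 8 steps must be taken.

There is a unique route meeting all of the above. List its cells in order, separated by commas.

L, P, Q, M, N, J, D, C, I

The waypoints must appear in the order Q, M, with no cell reused.
Route from L: down to P, right to Q, up to M, right to N, 2× up (reaching D), left to C, down to I — 8 moves in all.
Check: order respected (Q at step 2, M at step 3); 8 moves as required.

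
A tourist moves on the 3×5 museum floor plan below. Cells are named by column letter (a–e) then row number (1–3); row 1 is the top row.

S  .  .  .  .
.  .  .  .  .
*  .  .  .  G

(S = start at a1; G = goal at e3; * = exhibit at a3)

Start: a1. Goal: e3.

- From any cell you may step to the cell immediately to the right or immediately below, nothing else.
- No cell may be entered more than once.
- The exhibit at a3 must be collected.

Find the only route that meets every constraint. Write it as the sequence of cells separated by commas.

Moves only go right or down, so the column and row indices never decrease.
Route from a1: 2× down (reaching a3), 4× right (reaching e3) — 6 moves in all.
Check: all required cells visited.

a1, a2, a3, b3, c3, d3, e3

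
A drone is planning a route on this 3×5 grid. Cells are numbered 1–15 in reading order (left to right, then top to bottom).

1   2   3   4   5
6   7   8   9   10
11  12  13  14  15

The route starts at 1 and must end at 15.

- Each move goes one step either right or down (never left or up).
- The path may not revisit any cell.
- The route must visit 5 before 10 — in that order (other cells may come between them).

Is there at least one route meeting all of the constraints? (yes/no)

yes

One route that works: 1 → 2 → 3 → 4 → 5 → 10 → 15.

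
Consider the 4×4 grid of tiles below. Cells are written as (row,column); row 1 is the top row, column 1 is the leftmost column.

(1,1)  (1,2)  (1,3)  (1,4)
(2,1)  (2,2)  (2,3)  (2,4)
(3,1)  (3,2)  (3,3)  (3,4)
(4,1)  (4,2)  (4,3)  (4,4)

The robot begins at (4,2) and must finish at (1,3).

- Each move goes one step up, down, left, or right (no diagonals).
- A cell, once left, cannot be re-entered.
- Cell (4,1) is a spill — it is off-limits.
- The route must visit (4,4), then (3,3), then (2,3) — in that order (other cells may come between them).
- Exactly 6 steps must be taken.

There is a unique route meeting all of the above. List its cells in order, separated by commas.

The waypoints must appear in the order (4,4), (3,3), (2,3), with no cell reused.
Route from (4,2): right 2 to (4,4), up 1 to (3,4), left 1 to (3,3), up 2 to (1,3) — 6 moves in all.
Check: order respected ((4,4) at step 2, (3,3) at step 4, (2,3) at step 5); 6 moves as required.

(4,2), (4,3), (4,4), (3,4), (3,3), (2,3), (1,3)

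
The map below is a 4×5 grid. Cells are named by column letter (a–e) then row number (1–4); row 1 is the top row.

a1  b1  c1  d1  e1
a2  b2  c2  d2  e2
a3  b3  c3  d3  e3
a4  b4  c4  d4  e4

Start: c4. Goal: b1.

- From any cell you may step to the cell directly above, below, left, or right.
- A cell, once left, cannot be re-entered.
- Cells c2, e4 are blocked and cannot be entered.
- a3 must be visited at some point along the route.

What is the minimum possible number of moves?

6

Any route passes through a3 somewhere between c4 and b1. Summing Manhattan distances along the two legs (c4 → a3 → b1) gives a lower bound of 3 + 3 = 6 moves.
A route of 6 moves achieves this: c4 → c3 → b3 → a3 → a2 → a1 → b1.
Since 6 matches the lower bound, it is optimal.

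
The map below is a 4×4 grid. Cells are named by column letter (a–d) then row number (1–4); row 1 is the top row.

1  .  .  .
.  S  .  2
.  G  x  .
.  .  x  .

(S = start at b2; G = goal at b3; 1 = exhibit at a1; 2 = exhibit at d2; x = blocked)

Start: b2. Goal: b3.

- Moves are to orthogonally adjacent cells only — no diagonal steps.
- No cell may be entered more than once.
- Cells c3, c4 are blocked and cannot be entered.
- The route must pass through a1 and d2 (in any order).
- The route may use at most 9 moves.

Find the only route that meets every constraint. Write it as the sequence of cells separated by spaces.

The 9-move cap with required stops at a1, d2 leaves no slack for detours.
Route from b2: right 2 to d2, up 1 to d1, left 3 to a1, down 2 to a3, right 1 to b3 — 9 moves in all.
Check: all required cells visited; 9 ≤ 9 moves.

b2 c2 d2 d1 c1 b1 a1 a2 a3 b3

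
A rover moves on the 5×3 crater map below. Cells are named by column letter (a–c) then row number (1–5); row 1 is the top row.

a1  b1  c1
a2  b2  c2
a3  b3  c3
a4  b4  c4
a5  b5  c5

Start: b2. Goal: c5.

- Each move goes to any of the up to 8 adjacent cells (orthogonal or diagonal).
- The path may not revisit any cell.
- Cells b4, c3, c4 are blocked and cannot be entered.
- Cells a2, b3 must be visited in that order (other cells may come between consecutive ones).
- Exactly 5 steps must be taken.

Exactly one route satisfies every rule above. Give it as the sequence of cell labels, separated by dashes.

b2 - a2 - b3 - a4 - b5 - c5

The waypoints must appear in the order a2, b3, with no cell reused.
Route from b2: left 1 to a2, down-right 1 to b3, down-left 1 to a4, down-right 1 to b5, right 1 to c5 — 5 moves in all.
Check: order respected (a2 at step 1, b3 at step 2); 5 moves as required.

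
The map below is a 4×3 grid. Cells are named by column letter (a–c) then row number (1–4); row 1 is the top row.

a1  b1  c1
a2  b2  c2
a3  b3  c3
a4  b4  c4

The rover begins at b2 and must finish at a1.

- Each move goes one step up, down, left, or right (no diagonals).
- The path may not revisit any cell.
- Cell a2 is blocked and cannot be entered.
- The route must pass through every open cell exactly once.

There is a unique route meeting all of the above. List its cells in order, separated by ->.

b2 -> b3 -> a3 -> a4 -> b4 -> c4 -> c3 -> c2 -> c1 -> b1 -> a1

Need to visit all 11 open cells exactly once, starting at b2 and ending at a1.
Cell a3 has only two open neighbours (a4 and b3), so the path must pass straight through it: one of those is the cell it's entered from and the other is where it exits.
Route from b2: down to b3, left to a3, down to a4, 2× right (reaching c4), 3× up (reaching c1), 2× left (reaching a1) — 10 moves in all.
Check: all 11 open cells covered.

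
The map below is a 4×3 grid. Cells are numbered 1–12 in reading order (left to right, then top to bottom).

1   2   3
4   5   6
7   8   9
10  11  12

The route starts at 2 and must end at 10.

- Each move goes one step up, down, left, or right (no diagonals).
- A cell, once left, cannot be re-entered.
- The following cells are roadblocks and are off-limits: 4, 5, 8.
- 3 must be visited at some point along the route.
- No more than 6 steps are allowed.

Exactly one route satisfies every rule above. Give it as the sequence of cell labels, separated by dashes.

2 - 3 - 6 - 9 - 12 - 11 - 10

The 6-move cap with required stops at 3 leaves no slack for detours.
Route from 2: right 1 to 3, down 3 to 12, left 2 to 10 — 6 moves in all.
Check: all required cells visited; 6 ≤ 6 moves.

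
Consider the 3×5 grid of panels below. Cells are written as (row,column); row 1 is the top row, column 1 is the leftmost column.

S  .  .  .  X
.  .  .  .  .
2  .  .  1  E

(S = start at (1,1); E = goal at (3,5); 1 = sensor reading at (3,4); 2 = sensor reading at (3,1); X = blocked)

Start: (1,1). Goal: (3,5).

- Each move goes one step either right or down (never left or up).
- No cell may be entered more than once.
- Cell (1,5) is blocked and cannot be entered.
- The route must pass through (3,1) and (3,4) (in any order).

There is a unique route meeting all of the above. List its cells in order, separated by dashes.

(1,1) - (2,1) - (3,1) - (3,2) - (3,3) - (3,4) - (3,5)

Moves only go right or down, so the column and row indices never decrease.
Route from (1,1): 2× down (reaching (3,1)), 4× right (reaching (3,5)) — 6 moves in all.
Check: all required cells visited.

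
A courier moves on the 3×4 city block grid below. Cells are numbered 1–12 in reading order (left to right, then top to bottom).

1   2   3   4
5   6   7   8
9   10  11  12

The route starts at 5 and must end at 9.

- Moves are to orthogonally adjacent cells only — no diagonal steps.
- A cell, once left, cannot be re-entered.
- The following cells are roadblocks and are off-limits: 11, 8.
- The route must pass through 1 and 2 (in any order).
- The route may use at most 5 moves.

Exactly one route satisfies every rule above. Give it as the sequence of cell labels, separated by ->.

The budget equals the shortest possible length, so every move has to be on a shortest route through the required cells.
Route from 5: up to 1, right to 2, 2× down (reaching 10), left to 9 — 5 moves in all.
Check: all required cells visited; 5 ≤ 5 moves.

5 -> 1 -> 2 -> 6 -> 10 -> 9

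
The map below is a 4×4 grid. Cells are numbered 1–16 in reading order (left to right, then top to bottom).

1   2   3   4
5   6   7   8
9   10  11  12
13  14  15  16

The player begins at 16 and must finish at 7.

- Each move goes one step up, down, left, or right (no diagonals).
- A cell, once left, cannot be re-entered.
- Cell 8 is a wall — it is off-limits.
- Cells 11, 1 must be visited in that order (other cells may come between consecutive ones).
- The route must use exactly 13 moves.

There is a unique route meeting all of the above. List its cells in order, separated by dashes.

The waypoints must appear in the order 11, 1, with no cell reused.
Route from 16: up 1 to 12, left 1 to 11, down 1 to 15, left 2 to 13, up 1 to 9, right 1 to 10, up 1 to 6, left 1 to 5, up 1 to 1, right 2 to 3, down 1 to 7 — 13 moves in all.
Check: order respected (11 at step 2, 1 at step 10); 13 moves as required.

16 - 12 - 11 - 15 - 14 - 13 - 9 - 10 - 6 - 5 - 1 - 2 - 3 - 7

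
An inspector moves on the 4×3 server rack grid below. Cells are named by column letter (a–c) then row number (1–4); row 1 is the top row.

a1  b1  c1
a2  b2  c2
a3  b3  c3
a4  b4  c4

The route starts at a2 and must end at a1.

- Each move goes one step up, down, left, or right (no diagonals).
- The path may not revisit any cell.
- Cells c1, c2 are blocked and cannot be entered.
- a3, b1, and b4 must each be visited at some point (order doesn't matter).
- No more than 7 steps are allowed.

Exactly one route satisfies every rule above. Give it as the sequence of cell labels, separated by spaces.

The budget equals the shortest possible length, so every move has to be on a shortest route through the required cells.
Route from a2: 2× down (reaching a4), right to b4, 3× up (reaching b1), left to a1 — 7 moves in all.
Check: all required cells visited; 7 ≤ 7 moves.

a2 a3 a4 b4 b3 b2 b1 a1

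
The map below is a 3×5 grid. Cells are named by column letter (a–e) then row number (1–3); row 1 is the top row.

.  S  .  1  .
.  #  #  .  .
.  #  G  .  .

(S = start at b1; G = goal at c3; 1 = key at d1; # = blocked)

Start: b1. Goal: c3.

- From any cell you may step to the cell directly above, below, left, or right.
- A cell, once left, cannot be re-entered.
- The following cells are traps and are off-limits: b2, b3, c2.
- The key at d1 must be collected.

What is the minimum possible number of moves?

5

Any route passes through d1 somewhere between b1 and c3. Summing Manhattan distances along the two legs (b1 → d1 → c3) gives a lower bound of 2 + 3 = 5 moves.
A route of 5 moves achieves this: b1 → c1 → d1 → d2 → d3 → c3.
Since 5 matches the lower bound, it is optimal.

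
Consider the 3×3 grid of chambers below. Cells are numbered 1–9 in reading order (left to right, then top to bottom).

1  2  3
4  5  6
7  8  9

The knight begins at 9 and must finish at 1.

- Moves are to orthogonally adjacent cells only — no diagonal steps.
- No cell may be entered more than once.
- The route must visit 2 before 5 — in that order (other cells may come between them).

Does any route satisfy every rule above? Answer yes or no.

One route that works: 9 → 6 → 3 → 2 → 5 → 4 → 1.

yes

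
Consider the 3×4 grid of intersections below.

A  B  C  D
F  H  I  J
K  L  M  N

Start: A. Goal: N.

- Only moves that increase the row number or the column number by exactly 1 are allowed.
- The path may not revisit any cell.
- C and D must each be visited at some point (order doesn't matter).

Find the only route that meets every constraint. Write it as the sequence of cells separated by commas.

Moves only go right or down, so the column and row indices never decrease.
Route from A: 3× right (reaching D), 2× down (reaching N) — 5 moves in all.
Check: all required cells visited.

A, B, C, D, J, N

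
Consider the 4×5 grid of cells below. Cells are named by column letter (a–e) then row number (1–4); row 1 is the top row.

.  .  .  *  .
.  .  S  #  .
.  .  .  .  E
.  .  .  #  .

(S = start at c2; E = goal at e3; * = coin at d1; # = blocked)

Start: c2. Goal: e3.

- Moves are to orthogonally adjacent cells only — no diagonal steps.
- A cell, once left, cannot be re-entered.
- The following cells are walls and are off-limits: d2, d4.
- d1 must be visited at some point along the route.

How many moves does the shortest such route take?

Any route passes through d1 somewhere between c2 and e3. Summing Manhattan distances along the two legs (c2 → d1 → e3) gives a lower bound of 2 + 3 = 5 moves.
A route of 5 moves achieves this: c2 → c1 → d1 → e1 → e2 → e3.
Since 5 matches the lower bound, it is optimal.

5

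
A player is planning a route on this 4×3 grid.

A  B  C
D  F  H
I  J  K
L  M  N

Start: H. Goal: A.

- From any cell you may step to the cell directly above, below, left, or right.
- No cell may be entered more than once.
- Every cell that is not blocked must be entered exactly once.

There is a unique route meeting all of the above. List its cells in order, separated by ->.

Need to visit all 12 open cells exactly once, starting at H and ending at A.
Cell C has only two open neighbours (H and B), so the path must pass straight through it: one of those is the cell it's entered from and the other is where it exits.
Route from H: up 1 to C, left 1 to B, down 2 to J, right 1 to K, down 1 to N, left 2 to L, up 3 to A — 11 moves in all.
Check: all 12 open cells covered.

H -> C -> B -> F -> J -> K -> N -> M -> L -> I -> D -> A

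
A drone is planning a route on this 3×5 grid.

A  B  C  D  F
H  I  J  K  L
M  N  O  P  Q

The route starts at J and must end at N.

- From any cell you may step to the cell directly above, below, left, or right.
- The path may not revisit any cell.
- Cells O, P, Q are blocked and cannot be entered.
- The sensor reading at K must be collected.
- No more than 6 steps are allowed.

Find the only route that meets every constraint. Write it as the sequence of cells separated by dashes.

J - K - D - C - B - I - N

Any route must reach K and still end at N within 6 moves, so the order of the required stops is forced.
Route from J: right 1 to K, up 1 to D, left 2 to B, down 2 to N — 6 moves in all.
Check: all required cells visited; 6 ≤ 6 moves.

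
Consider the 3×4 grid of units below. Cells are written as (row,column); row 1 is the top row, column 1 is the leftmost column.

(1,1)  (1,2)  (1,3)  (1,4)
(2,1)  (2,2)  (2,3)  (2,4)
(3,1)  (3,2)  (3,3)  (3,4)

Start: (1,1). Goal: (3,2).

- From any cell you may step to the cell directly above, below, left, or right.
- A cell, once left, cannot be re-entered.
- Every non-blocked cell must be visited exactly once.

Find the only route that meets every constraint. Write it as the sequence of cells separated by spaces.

Need to visit all 12 open cells exactly once, starting at (1,1) and ending at (3,2).
Cell (3,1) has only two open neighbours ((2,1) and (3,2)), so the path must pass straight through it: one of those is the cell it's entered from and the other is where it exits.
Route from (1,1): 3× right (reaching (1,4)), 2× down (reaching (3,4)), left to (3,3), up to (2,3), 2× left (reaching (2,1)), down to (3,1), right to (3,2) — 11 moves in all.
Check: all 12 open cells covered.

(1,1) (1,2) (1,3) (1,4) (2,4) (3,4) (3,3) (2,3) (2,2) (2,1) (3,1) (3,2)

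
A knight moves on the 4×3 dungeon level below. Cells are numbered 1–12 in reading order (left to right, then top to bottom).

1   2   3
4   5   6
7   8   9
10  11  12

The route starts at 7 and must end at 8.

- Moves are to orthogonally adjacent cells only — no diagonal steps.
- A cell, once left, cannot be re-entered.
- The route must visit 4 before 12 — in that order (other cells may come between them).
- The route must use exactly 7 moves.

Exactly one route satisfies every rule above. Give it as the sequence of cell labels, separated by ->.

7 -> 4 -> 5 -> 6 -> 9 -> 12 -> 11 -> 8

The waypoints must appear in the order 4, 12, with no cell reused.
Route from 7: up 1 to 4, right 2 to 6, down 2 to 12, left 1 to 11, up 1 to 8 — 7 moves in all.
Check: order respected (4 at step 1, 12 at step 5); 7 moves as required.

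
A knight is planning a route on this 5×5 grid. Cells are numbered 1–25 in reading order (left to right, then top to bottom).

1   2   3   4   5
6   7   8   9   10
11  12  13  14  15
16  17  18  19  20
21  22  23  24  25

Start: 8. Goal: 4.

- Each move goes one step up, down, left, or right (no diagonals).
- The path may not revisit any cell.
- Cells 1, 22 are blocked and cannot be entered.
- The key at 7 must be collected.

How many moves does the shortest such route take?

Any route passes through 7 somewhere between 8 and 4. Summing Manhattan distances along the two legs (8 → 7 → 4) gives a lower bound of 1 + 3 = 4 moves.
A route of 4 moves achieves this: 8 → 7 → 2 → 3 → 4.
Since 4 matches the lower bound, it is optimal.

4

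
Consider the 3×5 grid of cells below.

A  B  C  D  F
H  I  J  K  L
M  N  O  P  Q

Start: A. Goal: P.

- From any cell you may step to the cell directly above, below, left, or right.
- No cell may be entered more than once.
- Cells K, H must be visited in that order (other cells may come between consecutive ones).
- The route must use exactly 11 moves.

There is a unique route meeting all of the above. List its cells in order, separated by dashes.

The waypoints must appear in the order K, H, with no cell reused.
Route from A: right 3 to D, down 1 to K, left 3 to H, down 1 to M, right 3 to P — 11 moves in all.
Check: order respected (K at step 4, H at step 7); 11 moves as required.

A - B - C - D - K - J - I - H - M - N - O - P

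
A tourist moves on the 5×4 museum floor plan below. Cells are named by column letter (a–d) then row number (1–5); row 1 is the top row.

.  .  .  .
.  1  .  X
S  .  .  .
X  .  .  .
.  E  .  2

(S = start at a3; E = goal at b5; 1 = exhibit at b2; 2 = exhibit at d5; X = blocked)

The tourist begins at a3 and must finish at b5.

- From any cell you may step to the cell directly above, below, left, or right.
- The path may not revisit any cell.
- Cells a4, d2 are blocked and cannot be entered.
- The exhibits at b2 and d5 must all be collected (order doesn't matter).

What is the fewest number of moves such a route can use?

Any route passes through b2 and d5 in some order between a3 and b5. Summing Manhattan distances along each leg and taking the cheapest ordering (a3 → b2 → d5 → b5) gives a lower bound of 2 + 5 + 2 = 9 moves.
A route of 9 moves achieves this: a3 → a2 → b2 → b3 → b4 → c4 → d4 → d5 → c5 → b5.
Since 9 matches the lower bound, it is optimal.

9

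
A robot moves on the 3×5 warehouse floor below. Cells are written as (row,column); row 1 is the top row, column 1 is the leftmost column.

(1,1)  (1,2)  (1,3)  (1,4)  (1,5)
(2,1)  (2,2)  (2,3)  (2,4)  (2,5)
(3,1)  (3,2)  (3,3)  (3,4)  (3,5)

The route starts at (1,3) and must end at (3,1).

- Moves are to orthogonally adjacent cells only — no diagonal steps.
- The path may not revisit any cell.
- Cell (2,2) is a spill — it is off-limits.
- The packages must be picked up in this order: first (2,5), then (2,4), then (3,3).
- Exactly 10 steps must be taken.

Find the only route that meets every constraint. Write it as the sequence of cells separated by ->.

(1,3) -> (1,4) -> (1,5) -> (2,5) -> (3,5) -> (3,4) -> (2,4) -> (2,3) -> (3,3) -> (3,2) -> (3,1)

The waypoints must appear in the order (2,5), (2,4), (3,3), with no cell reused.
Route from (1,3): right 2 to (1,5), down 2 to (3,5), left 1 to (3,4), up 1 to (2,4), left 1 to (2,3), down 1 to (3,3), left 2 to (3,1) — 10 moves in all.
Check: order respected ((2,5) at step 3, (2,4) at step 6, (3,3) at step 8); 10 moves as required.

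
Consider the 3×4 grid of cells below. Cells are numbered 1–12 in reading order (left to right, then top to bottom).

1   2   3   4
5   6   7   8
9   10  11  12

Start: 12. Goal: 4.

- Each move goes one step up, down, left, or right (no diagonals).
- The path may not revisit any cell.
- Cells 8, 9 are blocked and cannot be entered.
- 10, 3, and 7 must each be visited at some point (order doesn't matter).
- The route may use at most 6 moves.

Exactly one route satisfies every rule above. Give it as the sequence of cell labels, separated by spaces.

The 6-move cap with required stops at 10, 3, 7 leaves no slack for detours.
Route from 12: left 2 to 10, up 1 to 6, right 1 to 7, up 1 to 3, right 1 to 4 — 6 moves in all.
Check: all required cells visited; 6 ≤ 6 moves.

12 11 10 6 7 3 4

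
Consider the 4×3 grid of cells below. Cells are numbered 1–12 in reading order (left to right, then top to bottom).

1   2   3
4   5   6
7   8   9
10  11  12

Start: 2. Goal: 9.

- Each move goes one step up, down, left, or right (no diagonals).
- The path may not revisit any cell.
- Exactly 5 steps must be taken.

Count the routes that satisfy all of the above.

6

Need simple routes of exactly 5 moves from 2 to 9 (Manhattan distance 3, so 1 moves are spent on a detour and 1 undoing it).
Enumerating: 2 5 8 11 12 9 | 2 5 4 7 8 9 | 2 1 4 7 8 9 | 2 1 4 5 8 9 | 2 1 4 5 6 9 | 2 3 6 5 8 9.
That gives 6 routes.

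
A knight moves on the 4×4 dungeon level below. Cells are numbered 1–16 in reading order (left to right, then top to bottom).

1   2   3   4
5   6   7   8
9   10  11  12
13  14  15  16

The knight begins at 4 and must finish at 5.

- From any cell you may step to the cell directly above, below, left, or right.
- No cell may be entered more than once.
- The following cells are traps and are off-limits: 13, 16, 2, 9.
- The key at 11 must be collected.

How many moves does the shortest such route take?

6

Any route passes through 11 somewhere between 4 and 5. Summing Manhattan distances along the two legs (4 → 11 → 5) gives a lower bound of 3 + 3 = 6 moves.
A route of 6 moves achieves this: 4 → 8 → 12 → 11 → 7 → 6 → 5.
Since 6 matches the lower bound, it is optimal.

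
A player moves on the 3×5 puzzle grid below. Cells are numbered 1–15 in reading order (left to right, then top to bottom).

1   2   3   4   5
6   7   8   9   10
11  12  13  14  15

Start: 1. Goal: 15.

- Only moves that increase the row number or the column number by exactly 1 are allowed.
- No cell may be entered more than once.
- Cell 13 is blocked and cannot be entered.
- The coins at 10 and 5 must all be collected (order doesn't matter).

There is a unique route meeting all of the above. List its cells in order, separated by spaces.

1 2 3 4 5 10 15

Moves only go right or down, so the column and row indices never decrease.
Route from 1: 4× right (reaching 5), 2× down (reaching 15) — 6 moves in all.
Check: all required cells visited.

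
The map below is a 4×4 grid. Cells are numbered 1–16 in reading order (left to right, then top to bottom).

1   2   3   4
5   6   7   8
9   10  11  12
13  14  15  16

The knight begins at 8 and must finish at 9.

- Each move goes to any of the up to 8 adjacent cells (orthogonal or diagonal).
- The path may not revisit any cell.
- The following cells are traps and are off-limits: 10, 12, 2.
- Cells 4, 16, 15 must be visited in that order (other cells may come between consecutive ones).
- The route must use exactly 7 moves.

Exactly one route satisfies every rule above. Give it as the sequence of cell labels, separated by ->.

8 -> 4 -> 7 -> 11 -> 16 -> 15 -> 14 -> 9

The waypoints must appear in the order 4, 16, 15, with no cell reused.
Route from 8: up 1 to 4, down-left 1 to 7, down 1 to 11, down-right 1 to 16, left 2 to 14, up-left 1 to 9 — 7 moves in all.
Check: order respected (4 at step 1, 16 at step 4, 15 at step 5); 7 moves as required.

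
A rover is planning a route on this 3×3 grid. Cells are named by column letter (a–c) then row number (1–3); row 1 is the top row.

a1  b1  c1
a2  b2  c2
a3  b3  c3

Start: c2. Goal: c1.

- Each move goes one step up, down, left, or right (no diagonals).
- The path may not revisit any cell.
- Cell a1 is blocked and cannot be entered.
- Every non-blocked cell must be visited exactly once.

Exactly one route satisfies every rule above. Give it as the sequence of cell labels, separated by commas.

c2, c3, b3, a3, a2, b2, b1, c1

Need to visit all 8 open cells exactly once, starting at c2 and ending at c1.
Cell a3 has only two open neighbours (a2 and b3), so the path must pass straight through it: one of those is the cell it's entered from and the other is where it exits.
Route from c2: down to c3, 2× left (reaching a3), up to a2, right to b2, up to b1, right to c1 — 7 moves in all.
Check: all 8 open cells covered.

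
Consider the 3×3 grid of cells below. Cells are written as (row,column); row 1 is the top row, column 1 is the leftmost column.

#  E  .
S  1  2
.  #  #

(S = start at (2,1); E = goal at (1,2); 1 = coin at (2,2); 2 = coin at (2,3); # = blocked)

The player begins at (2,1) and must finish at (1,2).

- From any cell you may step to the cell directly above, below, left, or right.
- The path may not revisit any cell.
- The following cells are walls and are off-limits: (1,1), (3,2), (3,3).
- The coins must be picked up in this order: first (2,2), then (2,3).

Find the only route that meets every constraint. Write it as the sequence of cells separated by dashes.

(2,1) - (2,2) - (2,3) - (1,3) - (1,2)

The waypoints must appear in the order (2,2), (2,3), with no cell reused.
Route from (2,1): right 2 to (2,3), up 1 to (1,3), left 1 to (1,2) — 4 moves in all.
Check: order respected (1 at step 1, 2 at step 2).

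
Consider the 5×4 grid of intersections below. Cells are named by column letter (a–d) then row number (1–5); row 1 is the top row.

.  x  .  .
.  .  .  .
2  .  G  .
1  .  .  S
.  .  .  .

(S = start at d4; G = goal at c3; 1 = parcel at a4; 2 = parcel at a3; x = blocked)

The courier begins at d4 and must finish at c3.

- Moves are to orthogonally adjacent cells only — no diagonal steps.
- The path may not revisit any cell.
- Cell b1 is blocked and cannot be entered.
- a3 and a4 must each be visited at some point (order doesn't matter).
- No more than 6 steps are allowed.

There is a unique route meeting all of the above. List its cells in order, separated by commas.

d4, c4, b4, a4, a3, b3, c3

The 6-move cap with required stops at a3, a4 leaves no slack for detours.
Route from d4: left 3 to a4, up 1 to a3, right 2 to c3 — 6 moves in all.
Check: all required cells visited; 6 ≤ 6 moves.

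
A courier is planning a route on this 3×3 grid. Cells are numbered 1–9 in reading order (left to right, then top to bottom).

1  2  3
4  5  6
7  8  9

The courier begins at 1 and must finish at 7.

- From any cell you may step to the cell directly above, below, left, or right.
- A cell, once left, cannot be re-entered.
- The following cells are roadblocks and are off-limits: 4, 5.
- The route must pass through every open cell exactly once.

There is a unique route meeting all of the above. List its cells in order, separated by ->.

1 -> 2 -> 3 -> 6 -> 9 -> 8 -> 7

Need to visit all 7 open cells exactly once, starting at 1 and ending at 7.
Route from 1: right 2 to 3, down 2 to 9, left 2 to 7 — 6 moves in all.
Check: all 7 open cells covered.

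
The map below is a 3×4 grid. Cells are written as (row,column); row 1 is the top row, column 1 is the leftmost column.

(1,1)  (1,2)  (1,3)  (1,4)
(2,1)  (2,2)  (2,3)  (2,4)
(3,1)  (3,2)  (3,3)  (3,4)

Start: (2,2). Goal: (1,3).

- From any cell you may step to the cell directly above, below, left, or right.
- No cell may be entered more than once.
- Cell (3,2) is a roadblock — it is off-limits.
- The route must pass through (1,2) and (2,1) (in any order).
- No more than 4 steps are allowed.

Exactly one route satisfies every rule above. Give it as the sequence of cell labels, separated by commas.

(2,2), (2,1), (1,1), (1,2), (1,3)

Any route must reach (1,2) and (2,1) and still end at (1,3) within 4 moves, so the order of the required stops is forced.
Route from (2,2): left to (2,1), up to (1,1), 2× right (reaching (1,3)) — 4 moves in all.
Check: all required cells visited; 4 ≤ 4 moves.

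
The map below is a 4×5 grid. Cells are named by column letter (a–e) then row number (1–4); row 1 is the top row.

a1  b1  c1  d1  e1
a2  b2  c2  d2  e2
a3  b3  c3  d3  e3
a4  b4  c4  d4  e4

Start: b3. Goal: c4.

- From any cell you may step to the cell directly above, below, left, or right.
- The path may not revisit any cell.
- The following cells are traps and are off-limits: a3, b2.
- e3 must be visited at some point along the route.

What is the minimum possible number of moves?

6

Any route passes through e3 somewhere between b3 and c4. Summing Manhattan distances along the two legs (b3 → e3 → c4) gives a lower bound of 3 + 3 = 6 moves.
A route of 6 moves achieves this: b3 → c3 → d3 → e3 → e4 → d4 → c4.
Since 6 matches the lower bound, it is optimal.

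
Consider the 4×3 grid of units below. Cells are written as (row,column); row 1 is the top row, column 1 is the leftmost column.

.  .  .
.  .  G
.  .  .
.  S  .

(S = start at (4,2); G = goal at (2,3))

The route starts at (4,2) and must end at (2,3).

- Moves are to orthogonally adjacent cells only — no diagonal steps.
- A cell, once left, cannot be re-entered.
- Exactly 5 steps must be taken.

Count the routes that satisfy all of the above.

6

Need simple routes of exactly 5 moves from (4,2) to (2,3) (Manhattan distance 3, so 1 moves are spent on a detour and 1 undoing it).
Enumerating: (4,2) (3,2) (2,2) (1,2) (1,3) (2,3) | (4,2) (3,2) (3,1) (2,1) (2,2) (2,3) | (4,2) (4,1) (3,1) (2,1) (2,2) (2,3) | (4,2) (4,1) (3,1) (3,2) (2,2) (2,3) | (4,2) (4,1) (3,1) (3,2) (3,3) (2,3) | (4,2) (4,3) (3,3) (3,2) (2,2) (2,3).
That gives 6 routes.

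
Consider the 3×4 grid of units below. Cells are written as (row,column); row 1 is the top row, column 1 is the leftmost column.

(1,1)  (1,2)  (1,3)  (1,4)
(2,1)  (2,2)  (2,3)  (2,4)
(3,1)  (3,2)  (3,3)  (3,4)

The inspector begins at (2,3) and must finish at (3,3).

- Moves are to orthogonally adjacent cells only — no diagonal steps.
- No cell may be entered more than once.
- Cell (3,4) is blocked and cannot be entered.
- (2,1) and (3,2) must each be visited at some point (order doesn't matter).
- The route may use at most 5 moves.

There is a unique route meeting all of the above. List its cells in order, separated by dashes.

(2,3) - (2,2) - (2,1) - (3,1) - (3,2) - (3,3)

Any route must reach (2,1) and (3,2) and still end at (3,3) within 5 moves, so the order of the required stops is forced.
Route from (2,3): left 2 to (2,1), down 1 to (3,1), right 2 to (3,3) — 5 moves in all.
Check: all required cells visited; 5 ≤ 5 moves.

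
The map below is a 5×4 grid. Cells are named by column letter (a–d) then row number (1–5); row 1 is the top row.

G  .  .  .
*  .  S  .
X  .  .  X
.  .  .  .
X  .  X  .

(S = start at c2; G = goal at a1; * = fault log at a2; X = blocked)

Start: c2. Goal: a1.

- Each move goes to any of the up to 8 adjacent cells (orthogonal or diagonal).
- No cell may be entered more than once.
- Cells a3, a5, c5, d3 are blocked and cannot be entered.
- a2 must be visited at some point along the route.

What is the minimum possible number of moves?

3

Any route passes through a2 somewhere between c2 and a1. Summing Chebyshev distances along the two legs (c2 → a2 → a1) gives a lower bound of 2 + 1 = 3 moves.
A route of 3 moves achieves this: c2 → b1 → a2 → a1.
Since 3 matches the lower bound, it is optimal.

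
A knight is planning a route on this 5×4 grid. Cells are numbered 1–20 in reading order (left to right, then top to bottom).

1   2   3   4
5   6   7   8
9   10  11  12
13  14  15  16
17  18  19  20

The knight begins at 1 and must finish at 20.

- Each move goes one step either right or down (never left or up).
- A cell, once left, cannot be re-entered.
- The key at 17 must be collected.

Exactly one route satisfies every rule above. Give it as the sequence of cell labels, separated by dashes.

1 - 5 - 9 - 13 - 17 - 18 - 19 - 20

Moves only go right or down, so the column and row indices never decrease.
Route from 1: 4× down (reaching 17), 3× right (reaching 20) — 7 moves in all.
Check: all required cells visited.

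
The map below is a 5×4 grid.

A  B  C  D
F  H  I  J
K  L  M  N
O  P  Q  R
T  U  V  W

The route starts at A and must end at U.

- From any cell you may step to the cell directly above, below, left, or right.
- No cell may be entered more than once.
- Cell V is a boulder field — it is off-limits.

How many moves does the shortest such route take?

The Manhattan distance from A to U is |1−5| + |1−2| = 5, so at least 5 moves are needed.
A route of 5 moves achieves this: A → F → K → O → T → U.
Since 5 matches the lower bound, it is optimal.

5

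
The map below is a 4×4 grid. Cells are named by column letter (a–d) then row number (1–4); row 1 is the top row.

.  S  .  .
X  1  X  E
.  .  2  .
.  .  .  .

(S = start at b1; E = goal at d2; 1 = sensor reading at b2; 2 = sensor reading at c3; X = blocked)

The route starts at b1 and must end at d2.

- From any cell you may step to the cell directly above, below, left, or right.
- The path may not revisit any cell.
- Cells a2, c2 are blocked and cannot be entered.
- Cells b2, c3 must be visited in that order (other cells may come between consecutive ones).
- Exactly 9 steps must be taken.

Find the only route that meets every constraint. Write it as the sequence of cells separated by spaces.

The waypoints must appear in the order b2, c3, with no cell reused.
Route from b1: down 2 to b3, left 1 to a3, down 1 to a4, right 2 to c4, up 1 to c3, right 1 to d3, up 1 to d2 — 9 moves in all.
Check: order respected (1 at step 1, 2 at step 7); 9 moves as required.

b1 b2 b3 a3 a4 b4 c4 c3 d3 d2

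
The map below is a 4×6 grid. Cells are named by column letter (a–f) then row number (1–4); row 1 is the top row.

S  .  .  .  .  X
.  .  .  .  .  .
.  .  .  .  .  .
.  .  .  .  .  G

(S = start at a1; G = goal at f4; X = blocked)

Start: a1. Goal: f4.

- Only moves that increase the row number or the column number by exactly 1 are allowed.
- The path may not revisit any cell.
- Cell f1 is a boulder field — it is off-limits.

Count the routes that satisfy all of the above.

A right/down-only route from a1 to f4 makes exactly 3 down-moves and 5 right-moves in some order.
With no other constraints that would be C(8,3) = 56 routes.
Subtract routes through each blocked cell (inclusion–exclusion for overlaps): − through f1: 1 → 55.
That gives 55 routes.

55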